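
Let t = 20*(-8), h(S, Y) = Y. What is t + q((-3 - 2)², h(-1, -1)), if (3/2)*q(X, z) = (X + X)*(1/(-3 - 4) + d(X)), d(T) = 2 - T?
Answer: -6520/7 ≈ -931.43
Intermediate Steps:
q(X, z) = 4*X*(13/7 - X)/3 (q(X, z) = 2*((X + X)*(1/(-3 - 4) + (2 - X)))/3 = 2*((2*X)*(1/(-7) + (2 - X)))/3 = 2*((2*X)*(-⅐ + (2 - X)))/3 = 2*((2*X)*(13/7 - X))/3 = 2*(2*X*(13/7 - X))/3 = 4*X*(13/7 - X)/3)
t = -160
t + q((-3 - 2)², h(-1, -1)) = -160 + 4*(-3 - 2)²*(13 - 7*(-3 - 2)²)/21 = -160 + (4/21)*(-5)²*(13 - 7*(-5)²) = -160 + (4/21)*25*(13 - 7*25) = -160 + (4/21)*25*(13 - 175) = -160 + (4/21)*25*(-162) = -160 - 5400/7 = -6520/7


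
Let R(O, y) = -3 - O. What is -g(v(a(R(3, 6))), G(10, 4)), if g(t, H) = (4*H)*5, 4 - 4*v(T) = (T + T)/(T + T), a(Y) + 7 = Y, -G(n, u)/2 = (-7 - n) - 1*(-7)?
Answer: -400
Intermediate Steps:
G(n, u) = 2*n (G(n, u) = -2*((-7 - n) - 1*(-7)) = -2*((-7 - n) + 7) = -(-2)*n = 2*n)
a(Y) = -7 + Y
v(T) = ¾ (v(T) = 1 - (T + T)/(4*(T + T)) = 1 - 2*T/(4*(2*T)) = 1 - 2*T*1/(2*T)/4 = 1 - ¼*1 = 1 - ¼ = ¾)
g(t, H) = 20*H
-g(v(a(R(3, 6))), G(10, 4)) = -20*2*10 = -20*20 = -1*400 = -400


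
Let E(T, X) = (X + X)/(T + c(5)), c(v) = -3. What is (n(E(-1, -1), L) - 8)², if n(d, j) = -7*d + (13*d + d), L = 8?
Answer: 81/4 ≈ 20.250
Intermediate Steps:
E(T, X) = 2*X/(-3 + T) (E(T, X) = (X + X)/(T - 3) = (2*X)/(-3 + T) = 2*X/(-3 + T))
n(d, j) = 7*d (n(d, j) = -7*d + 14*d = 7*d)
(n(E(-1, -1), L) - 8)² = (7*(2*(-1)/(-3 - 1)) - 8)² = (7*(2*(-1)/(-4)) - 8)² = (7*(2*(-1)*(-¼)) - 8)² = (7*(½) - 8)² = (7/2 - 8)² = (-9/2)² = 81/4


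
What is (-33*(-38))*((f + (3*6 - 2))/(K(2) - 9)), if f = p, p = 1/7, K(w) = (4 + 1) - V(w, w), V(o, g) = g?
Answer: -23617/7 ≈ -3373.9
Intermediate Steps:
K(w) = 5 - w (K(w) = (4 + 1) - w = 5 - w)
p = ⅐ ≈ 0.14286
f = ⅐ ≈ 0.14286
(-33*(-38))*((f + (3*6 - 2))/(K(2) - 9)) = (-33*(-38))*((⅐ + (3*6 - 2))/((5 - 1*2) - 9)) = 1254*((⅐ + (18 - 2))/((5 - 2) - 9)) = 1254*((⅐ + 16)/(3 - 9)) = 1254*((113/7)/(-6)) = 1254*((113/7)*(-⅙)) = 1254*(-113/42) = -23617/7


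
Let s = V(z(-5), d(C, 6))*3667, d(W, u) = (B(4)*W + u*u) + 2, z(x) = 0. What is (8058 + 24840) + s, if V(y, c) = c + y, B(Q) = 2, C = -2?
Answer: 157576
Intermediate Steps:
d(W, u) = 2 + u² + 2*W (d(W, u) = (2*W + u*u) + 2 = (2*W + u²) + 2 = (u² + 2*W) + 2 = 2 + u² + 2*W)
s = 124678 (s = ((2 + 6² + 2*(-2)) + 0)*3667 = ((2 + 36 - 4) + 0)*3667 = (34 + 0)*3667 = 34*3667 = 124678)
(8058 + 24840) + s = (8058 + 24840) + 124678 = 32898 + 124678 = 157576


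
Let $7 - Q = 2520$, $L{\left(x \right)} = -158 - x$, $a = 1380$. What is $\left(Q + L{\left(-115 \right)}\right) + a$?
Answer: $-1176$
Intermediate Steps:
$Q = -2513$ ($Q = 7 - 2520 = -2513$)
$\left(Q + L{\left(-115 \right)}\right) + a = \left(-2513 - 43\right) + 1380 = -2556 + 1380 = -1176$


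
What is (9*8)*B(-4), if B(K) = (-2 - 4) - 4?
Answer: -720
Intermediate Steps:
B(K) = -10 (B(K) = -6 - 4 = -10)
(9*8)*B(-4) = (9*8)*(-10) = 72*(-10) = -720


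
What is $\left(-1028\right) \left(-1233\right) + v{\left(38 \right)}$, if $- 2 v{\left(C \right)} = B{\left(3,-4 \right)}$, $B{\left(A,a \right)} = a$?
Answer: $1267526$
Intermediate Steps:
$v{\left(C \right)} = 2$ ($v{\left(C \right)} = \left(- \frac{1}{2}\right) \left(-4\right) = 2$)
$\left(-1028\right) \left(-1233\right) + v{\left(38 \right)} = \left(-1028\right) \left(-1233\right) + 2 = 1267524 + 2 = 1267526$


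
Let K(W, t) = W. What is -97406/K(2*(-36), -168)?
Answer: 48703/36 ≈ 1352.9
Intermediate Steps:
-97406/K(2*(-36), -168) = -97406/(2*(-36)) = -97406/(-72) = -97406*(-1/72) = 48703/36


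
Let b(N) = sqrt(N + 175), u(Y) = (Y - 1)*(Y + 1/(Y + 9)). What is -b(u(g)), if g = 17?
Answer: -23*sqrt(143)/13 ≈ -21.157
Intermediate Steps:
u(Y) = (-1 + Y)*(Y + 1/(9 + Y))
b(N) = sqrt(175 + N)
-b(u(g)) = -sqrt(175 + (-1 + 17**3 - 8*17 + 8*17**2)/(9 + 17)) = -sqrt(175 + (-1 + 4913 - 136 + 8*289)/26) = -sqrt(175 + (-1 + 4913 - 136 + 2312)/26) = -sqrt(175 + (1/26)*7088) = -sqrt(175 + 3544/13) = -sqrt(5819/13) = -23*sqrt(143)/13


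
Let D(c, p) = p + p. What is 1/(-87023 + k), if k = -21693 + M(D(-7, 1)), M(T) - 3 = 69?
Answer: -1/108644 ≈ -9.2044e-6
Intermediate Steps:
D(c, p) = 2*p
M(T) = 72 (M(T) = 3 + 69 = 72)
k = -21621 (k = -21693 + 72 = -21621)
1/(-87023 + k) = 1/(-87023 - 21621) = 1/(-108644) = -1/108644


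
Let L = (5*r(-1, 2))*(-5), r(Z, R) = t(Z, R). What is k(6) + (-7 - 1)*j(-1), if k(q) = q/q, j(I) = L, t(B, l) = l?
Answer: 401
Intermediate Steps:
r(Z, R) = R
L = -50 (L = (5*2)*(-5) = 10*(-5) = -50)
j(I) = -50
k(q) = 1
k(6) + (-7 - 1)*j(-1) = 1 + (-7 - 1)*(-50) = 1 - 8*(-50) = 1 + 400 = 401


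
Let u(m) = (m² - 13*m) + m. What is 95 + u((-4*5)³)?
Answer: 64096095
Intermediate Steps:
u(m) = m² - 12*m
95 + u((-4*5)³) = 95 + (-4*5)³*(-12 + (-4*5)³) = 95 + (-20)³*(-12 + (-20)³) = 95 - 8000*(-12 - 8000) = 95 - 8000*(-8012) = 95 + 64096000 = 64096095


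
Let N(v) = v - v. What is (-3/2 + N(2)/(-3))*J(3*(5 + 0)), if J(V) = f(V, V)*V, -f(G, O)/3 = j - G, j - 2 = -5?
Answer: -1215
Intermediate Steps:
j = -3 (j = 2 - 5 = -3)
N(v) = 0
f(G, O) = 9 + 3*G (f(G, O) = -3*(-3 - G) = 9 + 3*G)
J(V) = V*(9 + 3*V) (J(V) = (9 + 3*V)*V = V*(9 + 3*V))
(-3/2 + N(2)/(-3))*J(3*(5 + 0)) = (-3/2 + 0/(-3))*(3*(3*(5 + 0))*(3 + 3*(5 + 0))) = (-3*½ + 0*(-⅓))*(3*(3*5)*(3 + 3*5)) = (-3/2 + 0)*(3*15*(3 + 15)) = -9*15*18/2 = -3/2*810 = -1215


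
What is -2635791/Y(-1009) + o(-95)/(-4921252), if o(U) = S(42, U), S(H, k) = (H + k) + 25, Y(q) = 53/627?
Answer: -290466521961310/9315227 ≈ -3.1182e+7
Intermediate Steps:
Y(q) = 53/627 (Y(q) = 53*(1/627) = 53/627)
S(H, k) = 25 + H + k
o(U) = 67 + U (o(U) = 25 + 42 + U = 67 + U)
-2635791/Y(-1009) + o(-95)/(-4921252) = -2635791/53/627 + (67 - 95)/(-4921252) = -2635791*627/53 - 28*(-1/4921252) = -1652640957/53 + 1/175759 = -290466521961310/9315227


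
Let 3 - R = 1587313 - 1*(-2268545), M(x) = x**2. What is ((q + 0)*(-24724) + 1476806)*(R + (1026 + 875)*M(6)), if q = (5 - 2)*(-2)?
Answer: -6155123987850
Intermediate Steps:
R = -3855855 (R = 3 - (1587313 - 1*(-2268545)) = 3 - (1587313 + 2268545) = 3 - 1*3855858 = 3 - 3855858 = -3855855)
q = -6 (q = 3*(-2) = -6)
((q + 0)*(-24724) + 1476806)*(R + (1026 + 875)*M(6)) = ((-6 + 0)*(-24724) + 1476806)*(-3855855 + (1026 + 875)*6**2) = (-6*(-24724) + 1476806)*(-3855855 + 1901*36) = (148344 + 1476806)*(-3855855 + 68436) = 1625150*(-3787419) = -6155123987850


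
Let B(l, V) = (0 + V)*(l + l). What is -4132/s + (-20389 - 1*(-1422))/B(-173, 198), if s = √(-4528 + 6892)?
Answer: 18967/68508 - 2066*√591/591 ≈ -84.707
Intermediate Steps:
s = 2*√591 (s = √2364 = 2*√591 ≈ 48.621)
B(l, V) = 2*V*l (B(l, V) = V*(2*l) = 2*V*l)
-4132/s + (-20389 - 1*(-1422))/B(-173, 198) = -4132*√591/1182 + (-20389 - 1*(-1422))/((2*198*(-173))) = -2066*√591/591 + (-20389 + 1422)/(-68508) = -2066*√591/591 - 18967*(-1/68508) = -2066*√591/591 + 18967/68508 = 18967/68508 - 2066*√591/591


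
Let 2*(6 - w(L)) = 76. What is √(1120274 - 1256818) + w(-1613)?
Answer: -32 + 4*I*√8534 ≈ -32.0 + 369.52*I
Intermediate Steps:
w(L) = -32 (w(L) = 6 - ½*76 = 6 - 38 = -32)
√(1120274 - 1256818) + w(-1613) = √(1120274 - 1256818) - 32 = √(-136544) - 32 = 4*I*√8534 - 32 = -32 + 4*I*√8534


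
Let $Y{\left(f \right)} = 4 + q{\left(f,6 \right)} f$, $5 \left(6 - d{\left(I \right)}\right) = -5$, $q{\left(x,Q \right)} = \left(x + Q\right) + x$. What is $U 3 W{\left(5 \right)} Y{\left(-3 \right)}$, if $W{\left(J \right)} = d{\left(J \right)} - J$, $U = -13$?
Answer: $-312$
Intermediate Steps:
$q{\left(x,Q \right)} = Q + 2 x$ ($q{\left(x,Q \right)} = \left(Q + x\right) + x = Q + 2 x$)
$d{\left(I \right)} = 7$ ($d{\left(I \right)} = 6 - -1 = 6 + 1 = 7$)
$Y{\left(f \right)} = 4 + f \left(6 + 2 f\right)$ ($Y{\left(f \right)} = 4 + \left(6 + 2 f\right) f = 4 + f \left(6 + 2 f\right)$)
$W{\left(J \right)} = 7 - J$
$U 3 W{\left(5 \right)} Y{\left(-3 \right)} = - 13 \cdot 3 \left(7 - 5\right) \left(4 + 2 \left(-3\right) \left(3 - 3\right)\right) = - 13 \cdot 3 \left(7 - 5\right) \left(4 + 2 \left(-3\right) 0\right) = - 13 \cdot 3 \cdot 2 \left(4 + 0\right) = \left(-13\right) 6 \cdot 4 = \left(-78\right) 4 = -312$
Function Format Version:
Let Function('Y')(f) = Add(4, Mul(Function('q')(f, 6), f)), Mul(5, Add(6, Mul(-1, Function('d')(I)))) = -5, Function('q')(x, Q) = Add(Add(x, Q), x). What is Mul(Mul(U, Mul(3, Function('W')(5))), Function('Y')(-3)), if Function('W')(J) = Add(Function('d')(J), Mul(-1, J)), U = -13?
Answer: -312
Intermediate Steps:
Function('q')(x, Q) = Add(Q, Mul(2, x)) (Function('q')(x, Q) = Add(Add(Q, x), x) = Add(Q, Mul(2, x)))
Function('d')(I) = 7 (Function('d')(I) = Add(6, Mul(Rational(-1, 5), -5)) = Add(6, 1) = 7)
Function('Y')(f) = Add(4, Mul(f, Add(6, Mul(2, f)))) (Function('Y')(f) = Add(4, Mul(Add(6, Mul(2, f)), f)) = Add(4, Mul(f, Add(6, Mul(2, f)))))
Function('W')(J) = Add(7, Mul(-1, J))
Mul(Mul(U, Mul(3, Function('W')(5))), Function('Y')(-3)) = Mul(Mul(-13, Mul(3, Add(7, Mul(-1, 5)))), Add(4, Mul(2, -3, Add(3, -3)))) = Mul(Mul(-13, Mul(3, Add(7, -5))), Add(4, Mul(2, -3, 0))) = Mul(Mul(-13, Mul(3, 2)), Add(4, 0)) = Mul(Mul(-13, 6), 4) = Mul(-78, 4) = -312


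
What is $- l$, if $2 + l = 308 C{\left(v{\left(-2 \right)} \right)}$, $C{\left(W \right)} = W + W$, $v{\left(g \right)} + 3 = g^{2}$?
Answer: $-614$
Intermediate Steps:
$v{\left(g \right)} = -3 + g^{2}$
$C{\left(W \right)} = 2 W$
$l = 614$ ($l = -2 + 308 \cdot 2 \left(-3 + \left(-2\right)^{2}\right) = -2 + 308 \cdot 2 \left(-3 + 4\right) = -2 + 308 \cdot 2 \cdot 1 = -2 + 308 \cdot 2 = -2 + 616 = 614$)
$- l = \left(-1\right) 614 = -614$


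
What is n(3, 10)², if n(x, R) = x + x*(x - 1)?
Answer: 81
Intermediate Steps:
n(x, R) = x + x*(-1 + x)
n(3, 10)² = (3²)² = 9² = 81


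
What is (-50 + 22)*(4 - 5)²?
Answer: -28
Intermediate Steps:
(-50 + 22)*(4 - 5)² = -28*(-1)² = -28*1 = -28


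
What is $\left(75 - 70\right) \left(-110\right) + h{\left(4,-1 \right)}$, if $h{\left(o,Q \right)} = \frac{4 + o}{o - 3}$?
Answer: $-542$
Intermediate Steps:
$h{\left(o,Q \right)} = \frac{4 + o}{-3 + o}$
$\left(75 - 70\right) \left(-110\right) + h{\left(4,-1 \right)} = \left(75 - 70\right) \left(-110\right) + \frac{4 + 4}{-3 + 4} = 5 \left(-110\right) + 1^{-1} \cdot 8 = -550 + 1 \cdot 8 = -550 + 8 = -542$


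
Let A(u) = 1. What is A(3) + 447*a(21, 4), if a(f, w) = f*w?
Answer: 37549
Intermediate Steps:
A(3) + 447*a(21, 4) = 1 + 447*(21*4) = 1 + 447*84 = 1 + 37548 = 37549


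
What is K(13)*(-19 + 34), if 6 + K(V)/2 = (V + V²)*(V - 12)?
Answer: 5280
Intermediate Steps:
K(V) = -12 + 2*(-12 + V)*(V + V²) (K(V) = -12 + 2*((V + V²)*(V - 12)) = -12 + 2*((V + V²)*(-12 + V)) = -12 + 2*((-12 + V)*(V + V²)) = -12 + 2*(-12 + V)*(V + V²))
K(13)*(-19 + 34) = (-12 - 24*13 - 22*13² + 2*13³)*(-19 + 34) = (-12 - 312 - 22*169 + 2*2197)*15 = (-12 - 312 - 3718 + 4394)*15 = 352*15 = 5280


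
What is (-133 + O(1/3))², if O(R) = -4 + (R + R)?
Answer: 167281/9 ≈ 18587.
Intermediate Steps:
O(R) = -4 + 2*R
(-133 + O(1/3))² = (-133 + (-4 + 2/3))² = (-133 + (-4 + 2*(⅓)))² = (-133 + (-4 + ⅔))² = (-133 - 10/3)² = (-409/3)² = 167281/9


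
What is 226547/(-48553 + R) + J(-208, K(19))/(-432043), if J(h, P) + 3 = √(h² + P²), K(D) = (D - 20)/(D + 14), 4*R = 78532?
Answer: -97877958761/12494683560 - √47114497/14257419 ≈ -7.8341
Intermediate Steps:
R = 19633 (R = (¼)*78532 = 19633)
K(D) = (-20 + D)/(14 + D)
J(h, P) = -3 + √(P² + h²) (J(h, P) = -3 + √(h² + P²) = -3 + √(P² + h²))
226547/(-48553 + R) + J(-208, K(19))/(-432043) = 226547/(-48553 + 19633) + (-3 + √(((-20 + 19)/(14 + 19))² + (-208)²))/(-432043) = 226547/(-28920) + (-3 + √((-1/33)² + 43264))*(-1/432043) = 226547*(-1/28920) + (-3 + √(((1/33)*(-1))² + 43264))*(-1/432043) = -226547/28920 + (-3 + √((-1/33)² + 43264))*(-1/432043) = -226547/28920 + (-3 + √(1/1089 + 43264))*(-1/432043) = -226547/28920 + (-3 + √(47114497/1089))*(-1/432043) = -226547/28920 + (-3 + √47114497/33)*(-1/432043) = -226547/28920 + (3/432043 - √47114497/14257419) = -97877958761/12494683560 - √47114497/14257419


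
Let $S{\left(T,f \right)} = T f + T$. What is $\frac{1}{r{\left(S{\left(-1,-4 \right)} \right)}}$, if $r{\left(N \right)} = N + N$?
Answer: $\frac{1}{6} \approx 0.16667$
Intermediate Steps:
$S{\left(T,f \right)} = T + T f$
$r{\left(N \right)} = 2 N$
$\frac{1}{r{\left(S{\left(-1,-4 \right)} \right)}} = \frac{1}{2 \left(- (1 - 4)\right)} = \frac{1}{2 \left(\left(-1\right) \left(-3\right)\right)} = \frac{1}{2 \cdot 3} = \frac{1}{6}$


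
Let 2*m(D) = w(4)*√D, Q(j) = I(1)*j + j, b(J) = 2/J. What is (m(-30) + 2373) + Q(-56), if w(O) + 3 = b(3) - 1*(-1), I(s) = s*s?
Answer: 2261 - 2*I*√30/3 ≈ 2261.0 - 3.6515*I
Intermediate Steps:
I(s) = s²
w(O) = -4/3 (w(O) = -3 + (2/3 - 1*(-1)) = -3 + (2*(⅓) + 1) = -3 + (⅔ + 1) = -3 + 5/3 = -4/3)
Q(j) = 2*j (Q(j) = 1²*j + j = 1*j + j = j + j = 2*j)
m(D) = -2*√D/3 (m(D) = (-4*√D/3)/2 = -2*√D/3)
(m(-30) + 2373) + Q(-56) = (-2*I*√30/3 + 2373) + 2*(-56) = (-2*I*√30/3 + 2373) - 112 = (2373 - 2*I*√30/3) - 112 = 2261 - 2*I*√30/3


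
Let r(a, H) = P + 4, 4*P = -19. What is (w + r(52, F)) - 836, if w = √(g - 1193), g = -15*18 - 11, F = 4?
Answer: -3347/4 + I*√1474 ≈ -836.75 + 38.393*I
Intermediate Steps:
g = -281 (g = -270 - 11 = -281)
w = I*√1474 (w = √(-281 - 1193) = √(-1474) = I*√1474 ≈ 38.393*I)
P = -19/4 (P = (¼)*(-19) = -19/4 ≈ -4.7500)
r(a, H) = -¾ (r(a, H) = -19/4 + 4 = -¾)
(w + r(52, F)) - 836 = (I*√1474 - ¾) - 836 = (-¾ + I*√1474) - 836 = -3347/4 + I*√1474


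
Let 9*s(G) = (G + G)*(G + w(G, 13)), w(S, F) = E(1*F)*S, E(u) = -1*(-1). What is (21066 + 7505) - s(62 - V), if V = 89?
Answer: 28247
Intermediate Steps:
E(u) = 1
w(S, F) = S (w(S, F) = 1*S = S)
s(G) = 4*G**2/9 (s(G) = ((G + G)*(G + G))/9 = ((2*G)*(2*G))/9 = (4*G**2)/9 = 4*G**2/9)
(21066 + 7505) - s(62 - V) = (21066 + 7505) - 4*(62 - 1*89)**2/9 = 28571 - 4*(62 - 89)**2/9 = 28571 - 4*(-27)**2/9 = 28571 - 4*729/9 = 28571 - 1*324 = 28571 - 324 = 28247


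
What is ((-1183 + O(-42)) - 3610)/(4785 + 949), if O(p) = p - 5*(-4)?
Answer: -4815/5734 ≈ -0.83973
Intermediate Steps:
O(p) = 20 + p (O(p) = p + 20 = 20 + p)
((-1183 + O(-42)) - 3610)/(4785 + 949) = ((-1183 + (20 - 42)) - 3610)/(4785 + 949) = ((-1183 - 22) - 3610)/5734 = (-1205 - 3610)*(1/5734) = -4815*1/5734 = -4815/5734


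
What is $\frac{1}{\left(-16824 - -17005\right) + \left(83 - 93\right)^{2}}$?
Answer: $\frac{1}{281} \approx 0.0035587$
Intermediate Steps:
$\frac{1}{\left(-16824 - -17005\right) + \left(83 - 93\right)^{2}} = \frac{1}{\left(-16824 + 17005\right) + \left(-10\right)^{2}} = \frac{1}{181 + 100} = \frac{1}{281}$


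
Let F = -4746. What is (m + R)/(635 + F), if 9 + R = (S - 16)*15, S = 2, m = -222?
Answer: 441/4111 ≈ 0.10727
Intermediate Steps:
R = -219 (R = -9 + (2 - 16)*15 = -9 - 14*15 = -9 - 210 = -219)
(m + R)/(635 + F) = (-222 - 219)/(635 - 4746) = -441/(-4111) = -441*(-1/4111) = 441/4111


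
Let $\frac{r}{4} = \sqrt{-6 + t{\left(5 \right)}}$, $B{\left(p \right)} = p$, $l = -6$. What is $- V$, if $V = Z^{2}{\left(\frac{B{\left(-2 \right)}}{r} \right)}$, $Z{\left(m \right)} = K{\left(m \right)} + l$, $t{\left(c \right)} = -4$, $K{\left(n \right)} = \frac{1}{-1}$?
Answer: $-49$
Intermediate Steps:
$K{\left(n \right)} = -1$
$r = 4 i \sqrt{10}$ ($r = 4 \sqrt{-6 - 4} = 4 \sqrt{-10} = 4 i \sqrt{10} \approx 12.649 i$)
$Z{\left(m \right)} = -7$ ($Z{\left(m \right)} = -1 - 6 = -7$)
$V = 49$ ($V = \left(-7\right)^{2} = 49$)
$- V = \left(-1\right) 49 = -49$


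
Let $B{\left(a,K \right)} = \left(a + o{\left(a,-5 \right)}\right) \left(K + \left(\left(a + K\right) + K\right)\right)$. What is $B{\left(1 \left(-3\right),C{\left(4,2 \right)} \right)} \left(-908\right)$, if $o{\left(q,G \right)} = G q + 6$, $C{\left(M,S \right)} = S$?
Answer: $-49032$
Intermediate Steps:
$o{\left(q,G \right)} = 6 + G q$
$B{\left(a,K \right)} = \left(6 - 4 a\right) \left(a + 3 K\right)$ ($B{\left(a,K \right)} = \left(a - \left(-6 + 5 a\right)\right) \left(K + \left(\left(a + K\right) + K\right)\right) = \left(6 - 4 a\right) \left(K + \left(\left(K + a\right) + K\right)\right) = \left(6 - 4 a\right) \left(K + \left(a + 2 K\right)\right) = \left(6 - 4 a\right) \left(a + 3 K\right)$)
$B{\left(1 \left(-3\right),C{\left(4,2 \right)} \right)} \left(-908\right) = \left(- 4 \left(1 \left(-3\right)\right)^{2} + 6 \cdot 1 \left(-3\right) + 18 \cdot 2 - 24 \cdot 1 \left(-3\right)\right) \left(-908\right) = \left(- 4 \left(-3\right)^{2} + 6 \left(-3\right) + 36 - 24 \left(-3\right)\right) \left(-908\right) = \left(\left(-4\right) 9 - 18 + 36 + 72\right) \left(-908\right) = \left(-36 - 18 + 36 + 72\right) \left(-908\right) = 54 \left(-908\right) = -49032$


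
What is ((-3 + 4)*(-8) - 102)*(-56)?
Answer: 6160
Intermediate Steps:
((-3 + 4)*(-8) - 102)*(-56) = (1*(-8) - 102)*(-56) = (-8 - 102)*(-56) = -110*(-56) = 6160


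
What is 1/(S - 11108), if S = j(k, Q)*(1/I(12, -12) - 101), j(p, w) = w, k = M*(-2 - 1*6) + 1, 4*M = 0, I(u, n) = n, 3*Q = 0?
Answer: -1/11108 ≈ -9.0025e-5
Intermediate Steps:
Q = 0 (Q = (⅓)*0 = 0)
M = 0 (M = (¼)*0 = 0)
k = 1 (k = 0*(-2 - 1*6) + 1 = 0*(-2 - 6) + 1 = 0*(-8) + 1 = 0 + 1 = 1)
S = 0 (S = 0*(1/(-12) - 101) = 0*(-1/12 - 101) = 0*(-1213/12) = 0)
1/(S - 11108) = 1/(0 - 11108) = 1/(-11108) = -1/11108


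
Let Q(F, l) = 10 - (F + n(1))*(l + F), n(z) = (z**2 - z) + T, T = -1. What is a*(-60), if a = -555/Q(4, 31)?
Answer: -6660/19 ≈ -350.53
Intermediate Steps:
n(z) = -1 + z**2 - z (n(z) = (z**2 - z) - 1 = -1 + z**2 - z)
Q(F, l) = 10 - (-1 + F)*(F + l) (Q(F, l) = 10 - (F + (-1 + 1**2 - 1*1))*(l + F) = 10 - (F + (-1 + 1 - 1))*(F + l) = 10 - (F - 1)*(F + l) = 10 - (-1 + F)*(F + l))
a = 111/19 (a = -555/(10 + 4 + 31 - 1*4**2 - 1*4*31) = -555/(10 + 4 + 31 - 1*16 - 124) = -555/(10 + 4 + 31 - 16 - 124) = -555/(-95) = -555*(-1/95) = 111/19 ≈ 5.8421)
a*(-60) = (111/19)*(-60) = -6660/19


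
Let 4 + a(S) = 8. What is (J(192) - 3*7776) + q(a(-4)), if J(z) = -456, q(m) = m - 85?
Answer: -23865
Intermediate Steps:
a(S) = 4 (a(S) = -4 + 8 = 4)
q(m) = -85 + m
(J(192) - 3*7776) + q(a(-4)) = (-456 - 3*7776) + (-85 + 4) = (-456 - 23328) - 81 = -23784 - 81 = -23865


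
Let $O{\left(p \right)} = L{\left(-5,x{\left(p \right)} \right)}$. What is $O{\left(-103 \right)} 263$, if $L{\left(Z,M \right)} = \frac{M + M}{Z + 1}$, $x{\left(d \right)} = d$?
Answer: $\frac{27089}{2} \approx 13545.0$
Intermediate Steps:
$L{\left(Z,M \right)} = \frac{2 M}{1 + Z}$
$O{\left(p \right)} = - \frac{p}{2}$ ($O{\left(p \right)} = \frac{2 p}{1 - 5} = \frac{2 p}{-4} = 2 p \left(- \frac{1}{4}\right) = - \frac{p}{2}$)
$O{\left(-103 \right)} 263 = \left(- \frac{1}{2}\right) \left(-103\right) 263 = \frac{103}{2} \cdot 263 = \frac{27089}{2}$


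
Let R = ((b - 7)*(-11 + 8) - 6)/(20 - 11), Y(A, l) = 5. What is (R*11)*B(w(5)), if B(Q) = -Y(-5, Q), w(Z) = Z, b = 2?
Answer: -55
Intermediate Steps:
B(Q) = -5 (B(Q) = -1*5 = -5)
R = 1 (R = ((2 - 7)*(-11 + 8) - 6)/(20 - 11) = (-5*(-3) - 6)/9 = (15 - 6)*(1/9) = 9*(1/9) = 1)
(R*11)*B(w(5)) = (1*11)*(-5) = 11*(-5) = -55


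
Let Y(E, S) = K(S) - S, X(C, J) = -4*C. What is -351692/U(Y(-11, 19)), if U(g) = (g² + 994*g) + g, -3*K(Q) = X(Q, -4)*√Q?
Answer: -595062864/2964848825 - 2271842397*√19/2964848825 ≈ -3.5408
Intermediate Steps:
K(Q) = 4*Q^(3/2)/3 (K(Q) = -(-4*Q)*√Q/3 = -(-4)*Q^(3/2)/3 = 4*Q^(3/2)/3)
Y(E, S) = -S + 4*S^(3/2)/3 (Y(E, S) = 4*S^(3/2)/3 - S = -S + 4*S^(3/2)/3)
U(g) = g² + 995*g
-351692/U(Y(-11, 19)) = -351692*1/((995 + (-1*19 + 4*19^(3/2)/3))*(-1*19 + 4*19^(3/2)/3)) = -351692*1/((-19 + 4*(19*√19)/3)*(995 + (-19 + 4*(19*√19)/3))) = -351692*1/((-19 + 76*√19/3)*(995 + (-19 + 76*√19/3))) = -351692*1/((-19 + 76*√19/3)*(976 + 76*√19/3)) = -351692/((-19 + 76*√19/3)*(976 + 76*√19/3))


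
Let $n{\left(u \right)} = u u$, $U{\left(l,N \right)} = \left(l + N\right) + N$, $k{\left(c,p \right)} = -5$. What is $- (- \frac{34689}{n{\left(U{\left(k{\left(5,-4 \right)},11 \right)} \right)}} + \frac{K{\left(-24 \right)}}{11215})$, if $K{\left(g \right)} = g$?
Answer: $\frac{389044071}{3241135} \approx 120.03$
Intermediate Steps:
$U{\left(l,N \right)} = l + 2 N$ ($U{\left(l,N \right)} = \left(N + l\right) + N = l + 2 N$)
$n{\left(u \right)} = u^{2}$
$- (- \frac{34689}{n{\left(U{\left(k{\left(5,-4 \right)},11 \right)} \right)}} + \frac{K{\left(-24 \right)}}{11215}) = - (- \frac{34689}{\left(-5 + 2 \cdot 11\right)^{2}} - \frac{24}{11215}) = - (- \frac{34689}{\left(-5 + 22\right)^{2}} - \frac{24}{11215}) = - (- \frac{34689}{17^{2}} - \frac{24}{11215}) = - (- \frac{34689}{289} - \frac{24}{11215}) = \left(-1\right) \left(- \frac{389044071}{3241135}\right) = \frac{389044071}{3241135}$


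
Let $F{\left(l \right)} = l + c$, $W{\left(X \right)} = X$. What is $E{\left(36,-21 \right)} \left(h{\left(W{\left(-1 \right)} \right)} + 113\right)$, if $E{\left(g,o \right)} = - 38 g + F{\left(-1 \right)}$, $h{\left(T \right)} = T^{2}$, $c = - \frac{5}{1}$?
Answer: $-156636$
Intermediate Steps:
$c = -5$ ($c = \left(-5\right) 1 = -5$)
$F{\left(l \right)} = -5 + l$ ($F{\left(l \right)} = l - 5 = -5 + l$)
$E{\left(g,o \right)} = -6 - 38 g$ ($E{\left(g,o \right)} = - 38 g - 6 = -6 - 38 g$)
$E{\left(36,-21 \right)} \left(h{\left(W{\left(-1 \right)} \right)} + 113\right) = \left(-6 - 1368\right) \left(\left(-1\right)^{2} + 113\right) = \left(-6 - 1368\right) \left(1 + 113\right) = \left(-1374\right) 114 = -156636$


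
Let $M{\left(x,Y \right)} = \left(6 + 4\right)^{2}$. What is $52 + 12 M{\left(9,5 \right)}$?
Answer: $1252$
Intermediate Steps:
$M{\left(x,Y \right)} = 100$ ($M{\left(x,Y \right)} = 10^{2} = 100$)
$52 + 12 M{\left(9,5 \right)} = 52 + 12 \cdot 100 = 52 + 1200 = 1252$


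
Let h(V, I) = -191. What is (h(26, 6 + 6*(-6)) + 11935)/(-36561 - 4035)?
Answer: -2936/10149 ≈ -0.28929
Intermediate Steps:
(h(26, 6 + 6*(-6)) + 11935)/(-36561 - 4035) = (-191 + 11935)/(-36561 - 4035) = 11744/(-40596) = 11744*(-1/40596) = -2936/10149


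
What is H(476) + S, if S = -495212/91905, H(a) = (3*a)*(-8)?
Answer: -1050417932/91905 ≈ -11429.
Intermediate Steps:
H(a) = -24*a
S = -495212/91905 (S = -495212*1/91905 = -495212/91905 ≈ -5.3883)
H(476) + S = -24*476 - 495212/91905 = -11424 - 495212/91905 = -1050417932/91905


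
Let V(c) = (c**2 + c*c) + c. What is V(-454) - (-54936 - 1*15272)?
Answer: 481986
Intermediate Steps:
V(c) = c + 2*c**2 (V(c) = (c**2 + c**2) + c = 2*c**2 + c = c + 2*c**2)
V(-454) - (-54936 - 1*15272) = -454*(1 + 2*(-454)) - (-54936 - 1*15272) = -454*(1 - 908) - (-54936 - 15272) = -454*(-907) - 1*(-70208) = 411778 + 70208 = 481986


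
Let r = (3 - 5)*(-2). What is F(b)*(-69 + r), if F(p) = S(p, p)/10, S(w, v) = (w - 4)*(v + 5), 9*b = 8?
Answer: 9646/81 ≈ 119.09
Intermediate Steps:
b = 8/9 (b = (1/9)*8 = 8/9 ≈ 0.88889)
r = 4 (r = -2*(-2) = 4)
S(w, v) = (-4 + w)*(5 + v)
F(p) = -2 + p/10 + p**2/10 (F(p) = (-20 - 4*p + 5*p + p*p)/10 = (-20 - 4*p + 5*p + p**2)*(1/10) = (-20 + p + p**2)*(1/10) = -2 + p/10 + p**2/10)
F(b)*(-69 + r) = (-2 + (1/10)*(8/9) + (8/9)**2/10)*(-69 + 4) = (-2 + 4/45 + (1/10)*(64/81))*(-65) = (-2 + 4/45 + 32/405)*(-65) = -742/405*(-65) = 9646/81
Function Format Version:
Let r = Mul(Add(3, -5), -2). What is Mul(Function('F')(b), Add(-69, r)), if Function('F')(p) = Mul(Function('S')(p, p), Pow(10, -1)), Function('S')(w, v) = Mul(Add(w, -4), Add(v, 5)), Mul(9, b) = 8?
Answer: Rational(9646, 81) ≈ 119.09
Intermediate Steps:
b = Rational(8, 9) (b = Mul(Rational(1, 9), 8) = Rational(8, 9) ≈ 0.88889)
r = 4 (r = Mul(-2, -2) = 4)
Function('S')(w, v) = Mul(Add(-4, w), Add(5, v))
Function('F')(p) = Add(-2, Mul(Rational(1, 10), p), Mul(Rational(1, 10), Pow(p, 2))) (Function('F')(p) = Mul(Add(-20, Mul(-4, p), Mul(5, p), Mul(p, p)), Pow(10, -1)) = Mul(Add(-20, Mul(-4, p), Mul(5, p), Pow(p, 2)), Rational(1, 10)) = Mul(Add(-20, p, Pow(p, 2)), Rational(1, 10)) = Add(-2, Mul(Rational(1, 10), p), Mul(Rational(1, 10), Pow(p, 2))))
Mul(Function('F')(b), Add(-69, r)) = Mul(Add(-2, Mul(Rational(1, 10), Rational(8, 9)), Mul(Rational(1, 10), Pow(Rational(8, 9), 2))), Add(-69, 4)) = Mul(Add(-2, Rational(4, 45), Mul(Rational(1, 10), Rational(64, 81))), -65) = Mul(Add(-2, Rational(4, 45), Rational(32, 405)), -65) = Mul(Rational(-742, 405), -65) = Rational(9646, 81)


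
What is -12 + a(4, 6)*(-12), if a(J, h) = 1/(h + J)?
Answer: -66/5 ≈ -13.200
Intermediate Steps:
a(J, h) = 1/(J + h)
-12 + a(4, 6)*(-12) = -12 - 12/(4 + 6) = -12 - 12/10 = -12 + (1/10)*(-12) = -12 - 6/5 = -66/5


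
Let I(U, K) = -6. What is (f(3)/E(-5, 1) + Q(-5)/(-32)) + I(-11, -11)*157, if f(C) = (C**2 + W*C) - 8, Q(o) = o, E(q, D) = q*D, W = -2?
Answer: -30107/32 ≈ -940.84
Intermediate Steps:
E(q, D) = D*q
f(C) = -8 + C**2 - 2*C (f(C) = (C**2 - 2*C) - 8 = -8 + C**2 - 2*C)
(f(3)/E(-5, 1) + Q(-5)/(-32)) + I(-11, -11)*157 = ((-8 + 3**2 - 2*3)/((1*(-5))) - 5/(-32)) - 6*157 = ((-8 + 9 - 6)/(-5) - 5*(-1/32)) - 942 = (-5*(-1/5) + 5/32) - 942 = (1 + 5/32) - 942 = 37/32 - 942 = -30107/32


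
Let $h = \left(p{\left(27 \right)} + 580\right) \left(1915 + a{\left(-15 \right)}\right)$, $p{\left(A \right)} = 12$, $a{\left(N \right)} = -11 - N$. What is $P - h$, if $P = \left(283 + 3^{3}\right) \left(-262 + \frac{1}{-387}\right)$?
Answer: $- \frac{471083026}{387} \approx -1.2173 \cdot 10^{6}$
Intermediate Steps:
$h = 1136048$ ($h = \left(12 + 580\right) \left(1915 - -4\right) = 592 \left(1915 + \left(-11 + 15\right)\right) = 592 \left(1915 + 4\right) = 592 \cdot 1919 = 1136048$)
$P = - \frac{31432450}{387}$ ($P = \left(283 + 27\right) \left(-262 - \frac{1}{387}\right) = 310 \left(- \frac{101395}{387}\right) = - \frac{31432450}{387} \approx -81221.0$)
$P - h = - \frac{31432450}{387} - 1136048 = - \frac{471083026}{387}$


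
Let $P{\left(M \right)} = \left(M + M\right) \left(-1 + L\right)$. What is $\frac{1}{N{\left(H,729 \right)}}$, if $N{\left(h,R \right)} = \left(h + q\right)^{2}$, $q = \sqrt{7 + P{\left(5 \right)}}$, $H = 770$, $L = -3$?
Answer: $\frac{1}{\left(770 + i \sqrt{33}\right)^{2}} \approx 1.6863 \cdot 10^{-6} - 2.516 \cdot 10^{-8} i$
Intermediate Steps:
$P{\left(M \right)} = - 8 M$ ($P{\left(M \right)} = \left(M + M\right) \left(-1 - 3\right) = 2 M \left(-4\right) = - 8 M$)
$q = i \sqrt{33}$ ($q = \sqrt{7 - 40} = \sqrt{-33} = i \sqrt{33} \approx 5.7446 i$)
$N{\left(h,R \right)} = \left(h + i \sqrt{33}\right)^{2}$
$\frac{1}{N{\left(H,729 \right)}} = \frac{1}{\left(770 + i \sqrt{33}\right)^{2}}$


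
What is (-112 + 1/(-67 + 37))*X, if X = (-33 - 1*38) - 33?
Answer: 174772/15 ≈ 11651.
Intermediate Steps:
X = -104 (X = (-33 - 38) - 33 = -71 - 33 = -104)
(-112 + 1/(-67 + 37))*X = (-112 + 1/(-67 + 37))*(-104) = (-112 + 1/(-30))*(-104) = (-112 - 1/30)*(-104) = -3361/30*(-104) = 174772/15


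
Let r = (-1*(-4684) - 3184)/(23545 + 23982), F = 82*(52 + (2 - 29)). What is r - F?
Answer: -97428850/47527 ≈ -2050.0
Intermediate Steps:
F = 2050 (F = 82*(52 - 27) = 82*25 = 2050)
r = 1500/47527 (r = (4684 - 3184)/47527 = 1500*(1/47527) = 1500/47527 ≈ 0.031561)
r - F = 1500/47527 - 1*2050 = 1500/47527 - 2050 = -97428850/47527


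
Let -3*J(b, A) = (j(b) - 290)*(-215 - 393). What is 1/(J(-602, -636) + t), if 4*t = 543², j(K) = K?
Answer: -12/1284797 ≈ -9.3400e-6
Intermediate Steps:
t = 294849/4 (t = (¼)*543² = (¼)*294849 = 294849/4 ≈ 73712.)
J(b, A) = -176320/3 + 608*b/3 (J(b, A) = -(b - 290)*(-215 - 393)/3 = -(-290 + b)*(-608)/3 = -(176320 - 608*b)/3 = -176320/3 + 608*b/3)
1/(J(-602, -636) + t) = 1/((-176320/3 + (608/3)*(-602)) + 294849/4) = 1/((-176320/3 - 366016/3) + 294849/4) = 1/(-542336/3 + 294849/4) = 1/(-1284797/12) = -12/1284797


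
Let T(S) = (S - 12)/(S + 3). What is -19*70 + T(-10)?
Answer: -9288/7 ≈ -1326.9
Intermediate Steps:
T(S) = (-12 + S)/(3 + S)
-19*70 + T(-10) = -19*70 + (-12 - 10)/(3 - 10) = -1330 - 22/(-7) = -1330 - ⅐*(-22) = -1330 + 22/7 = -9288/7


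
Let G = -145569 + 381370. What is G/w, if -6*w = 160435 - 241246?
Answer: 471602/26937 ≈ 17.508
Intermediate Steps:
w = 26937/2 (w = -(160435 - 241246)/6 = -1/6*(-80811) = 26937/2 ≈ 13469.)
G = 235801
G/w = 235801/(26937/2) = 235801*(2/26937) = 471602/26937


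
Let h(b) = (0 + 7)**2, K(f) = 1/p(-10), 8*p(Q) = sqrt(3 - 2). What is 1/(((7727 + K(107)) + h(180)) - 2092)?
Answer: 1/5692 ≈ 0.00017569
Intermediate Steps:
p(Q) = 1/8 (p(Q) = sqrt(3 - 2)/8 = sqrt(1)/8 = (1/8)*1 = 1/8)
K(f) = 8 (K(f) = 1/(1/8) = 8)
h(b) = 49 (h(b) = 7**2 = 49)
1/(((7727 + K(107)) + h(180)) - 2092) = 1/(((7727 + 8) + 49) - 2092) = 1/((7735 + 49) - 2092) = 1/(7784 - 2092) = 1/5692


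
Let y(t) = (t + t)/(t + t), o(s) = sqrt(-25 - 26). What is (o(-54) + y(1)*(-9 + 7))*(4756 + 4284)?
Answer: -18080 + 9040*I*sqrt(51) ≈ -18080.0 + 64559.0*I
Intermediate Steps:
o(s) = I*sqrt(51) (o(s) = sqrt(-51) = I*sqrt(51))
y(t) = 1 (y(t) = (2*t)/((2*t)) = (2*t)*(1/(2*t)) = 1)
(o(-54) + y(1)*(-9 + 7))*(4756 + 4284) = (I*sqrt(51) + 1*(-9 + 7))*(4756 + 4284) = (I*sqrt(51) + 1*(-2))*9040 = (I*sqrt(51) - 2)*9040 = (-2 + I*sqrt(51))*9040 = -18080 + 9040*I*sqrt(51)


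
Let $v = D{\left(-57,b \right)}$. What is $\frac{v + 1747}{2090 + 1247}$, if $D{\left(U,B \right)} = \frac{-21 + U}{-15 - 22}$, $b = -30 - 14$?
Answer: $\frac{64717}{123469} \approx 0.52416$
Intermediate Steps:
$b = -44$ ($b = -30 - 14 = -44$)
$D{\left(U,B \right)} = \frac{21}{37} - \frac{U}{37}$ ($D{\left(U,B \right)} = \frac{-21 + U}{-37} = \left(-21 + U\right) \left(- \frac{1}{37}\right) = \frac{21}{37} - \frac{U}{37}$)
$v = \frac{78}{37}$ ($v = \frac{21}{37} - - \frac{57}{37} = \frac{21}{37} + \frac{57}{37} = \frac{78}{37} \approx 2.1081$)
$\frac{v + 1747}{2090 + 1247} = \frac{\frac{78}{37} + 1747}{2090 + 1247} = \frac{64717}{37 \cdot 3337} = \frac{64717}{37} \cdot \frac{1}{3337} = \frac{64717}{123469}$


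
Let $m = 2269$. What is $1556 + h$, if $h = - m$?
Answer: $-713$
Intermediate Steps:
$h = -2269$ ($h = \left(-1\right) 2269 = -2269$)
$1556 + h = 1556 - 2269 = -713$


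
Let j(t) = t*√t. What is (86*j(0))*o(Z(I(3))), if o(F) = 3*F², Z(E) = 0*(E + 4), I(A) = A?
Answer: 0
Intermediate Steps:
Z(E) = 0 (Z(E) = 0*(4 + E) = 0)
j(t) = t^(3/2)
(86*j(0))*o(Z(I(3))) = (86*0^(3/2))*(3*0²) = (86*0)*(3*0) = 0*0 = 0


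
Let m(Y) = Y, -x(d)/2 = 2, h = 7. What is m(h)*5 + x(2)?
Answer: 31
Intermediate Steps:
x(d) = -4 (x(d) = -2*2 = -4)
m(h)*5 + x(2) = 7*5 - 4 = 35 - 4 = 31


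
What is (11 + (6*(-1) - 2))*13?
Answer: 39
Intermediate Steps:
(11 + (6*(-1) - 2))*13 = (11 + (-6 - 2))*13 = (11 - 8)*13 = 3*13 = 39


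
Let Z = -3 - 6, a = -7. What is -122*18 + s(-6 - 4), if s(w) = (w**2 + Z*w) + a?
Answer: -2013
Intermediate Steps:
Z = -9
s(w) = -7 + w**2 - 9*w (s(w) = (w**2 - 9*w) - 7 = -7 + w**2 - 9*w)
-122*18 + s(-6 - 4) = -122*18 + (-7 + (-6 - 4)**2 - 9*(-6 - 4)) = -2196 + (-7 + (-10)**2 - 9*(-10)) = -2196 + (-7 + 100 + 90) = -2196 + 183 = -2013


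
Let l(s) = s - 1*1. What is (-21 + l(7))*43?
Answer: -645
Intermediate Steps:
l(s) = -1 + s (l(s) = s - 1 = -1 + s)
(-21 + l(7))*43 = (-21 + (-1 + 7))*43 = (-21 + 6)*43 = -15*43 = -645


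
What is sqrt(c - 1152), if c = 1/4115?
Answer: I*sqrt(19507071085)/4115 ≈ 33.941*I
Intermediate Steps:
c = 1/4115 ≈ 0.00024301
sqrt(c - 1152) = sqrt(1/4115 - 1152) = sqrt(-4740479/4115) = I*sqrt(19507071085)/4115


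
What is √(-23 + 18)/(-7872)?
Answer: -I*√5/7872 ≈ -0.00028405*I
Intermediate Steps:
√(-23 + 18)/(-7872) = -I*√5/7872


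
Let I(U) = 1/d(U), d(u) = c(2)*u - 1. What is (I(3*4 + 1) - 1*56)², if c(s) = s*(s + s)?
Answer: 33258289/10609 ≈ 3134.9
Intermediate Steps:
c(s) = 2*s² (c(s) = s*(2*s) = 2*s²)
d(u) = -1 + 8*u (d(u) = (2*2²)*u - 1 = (2*4)*u - 1 = 8*u - 1 = -1 + 8*u)
I(U) = 1/(-1 + 8*U)
(I(3*4 + 1) - 1*56)² = (1/(-1 + 8*(3*4 + 1)) - 1*56)² = (1/(-1 + 8*(12 + 1)) - 56)² = (1/(-1 + 8*13) - 56)² = (1/(-1 + 104) - 56)² = (1/103 - 56)² = (-5767/103)² = 33258289/10609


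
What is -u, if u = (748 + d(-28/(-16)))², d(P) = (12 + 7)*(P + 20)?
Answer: -21576025/16 ≈ -1.3485e+6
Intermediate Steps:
d(P) = 380 + 19*P (d(P) = 19*(20 + P) = 380 + 19*P)
u = 21576025/16 (u = (748 + (380 + 19*(-28/(-16))))² = (748 + (380 + 19*(-28*(-1/16))))² = (748 + (380 + 19*(7/4)))² = (748 + (380 + 133/4))² = (748 + 1653/4)² = (4645/4)² = 21576025/16 ≈ 1.3485e+6)
-u = -1*21576025/16 = -21576025/16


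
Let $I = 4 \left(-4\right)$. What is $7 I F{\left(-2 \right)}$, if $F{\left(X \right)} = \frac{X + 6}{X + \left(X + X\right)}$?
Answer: $\frac{224}{3} \approx 74.667$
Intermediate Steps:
$I = -16$
$F{\left(X \right)} = \frac{6 + X}{3 X}$ ($F{\left(X \right)} = \frac{6 + X}{X + 2 X} = \frac{6 + X}{3 X}$)
$7 I F{\left(-2 \right)} = 7 \left(-16\right) \frac{6 - 2}{3 \left(-2\right)} = - 112 \cdot \frac{1}{3} \left(- \frac{1}{2}\right) 4 = \left(-112\right) \left(- \frac{2}{3}\right) = \frac{224}{3}$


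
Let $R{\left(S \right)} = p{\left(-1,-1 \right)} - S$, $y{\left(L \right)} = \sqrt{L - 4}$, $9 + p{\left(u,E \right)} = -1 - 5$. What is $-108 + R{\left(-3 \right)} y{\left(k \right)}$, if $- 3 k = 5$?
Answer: $-108 - 4 i \sqrt{51} \approx -108.0 - 28.566 i$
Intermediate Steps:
$k = - \frac{5}{3}$ ($k = \left(- \frac{1}{3}\right) 5 = - \frac{5}{3} \approx -1.6667$)
$p{\left(u,E \right)} = -15$ ($p{\left(u,E \right)} = -9 - 6 = -15$)
$y{\left(L \right)} = \sqrt{-4 + L}$
$R{\left(S \right)} = -15 - S$
$-108 + R{\left(-3 \right)} y{\left(k \right)} = -108 + \left(-15 - -3\right) \sqrt{-4 - \frac{5}{3}} = -108 + \left(-15 + 3\right) \sqrt{- \frac{17}{3}} = -108 - 12 \frac{i \sqrt{51}}{3} = -108 - 4 i \sqrt{51}$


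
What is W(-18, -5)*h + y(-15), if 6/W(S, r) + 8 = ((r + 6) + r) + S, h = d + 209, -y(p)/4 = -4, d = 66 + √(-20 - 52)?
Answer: -39 - 6*I*√2/5 ≈ -39.0 - 1.6971*I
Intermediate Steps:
d = 66 + 6*I*√2 (d = 66 + √(-72) = 66 + 6*I*√2 ≈ 66.0 + 8.4853*I)
y(p) = 16 (y(p) = -4*(-4) = 16)
h = 275 + 6*I*√2 (h = (66 + 6*I*√2) + 209 = 275 + 6*I*√2 ≈ 275.0 + 8.4853*I)
W(S, r) = 6/(-2 + S + 2*r) (W(S, r) = 6/(-8 + (((r + 6) + r) + S)) = 6/(-8 + (((6 + r) + r) + S)) = 6/(-8 + ((6 + 2*r) + S)) = 6/(-8 + (6 + S + 2*r)) = 6/(-2 + S + 2*r))
W(-18, -5)*h + y(-15) = (6/(-2 - 18 + 2*(-5)))*(275 + 6*I*√2) + 16 = (6/(-2 - 18 - 10))*(275 + 6*I*√2) + 16 = (6/(-30))*(275 + 6*I*√2) + 16 = (6*(-1/30))*(275 + 6*I*√2) + 16 = -(275 + 6*I*√2)/5 + 16 = (-55 - 6*I*√2/5) + 16 = -39 - 6*I*√2/5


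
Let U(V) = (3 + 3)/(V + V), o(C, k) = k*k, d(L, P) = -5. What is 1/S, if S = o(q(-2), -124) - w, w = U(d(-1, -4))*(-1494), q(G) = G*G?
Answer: 5/72398 ≈ 6.9063e-5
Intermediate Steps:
q(G) = G²
o(C, k) = k²
U(V) = 3/V (U(V) = 6/((2*V)) = 6*(1/(2*V)) = 3/V)
w = 4482/5 (w = (3/(-5))*(-1494) = (3*(-⅕))*(-1494) = -⅗*(-1494) = 4482/5 ≈ 896.40)
S = 72398/5 (S = (-124)² - 1*4482/5 = 15376 - 4482/5 = 72398/5 ≈ 14480.)
1/S = 1/(72398/5) = 5/72398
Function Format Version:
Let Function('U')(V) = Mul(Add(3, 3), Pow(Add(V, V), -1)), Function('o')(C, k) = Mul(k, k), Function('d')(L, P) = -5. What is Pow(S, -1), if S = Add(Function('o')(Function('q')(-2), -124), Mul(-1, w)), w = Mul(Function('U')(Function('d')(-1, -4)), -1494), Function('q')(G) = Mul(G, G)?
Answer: Rational(5, 72398) ≈ 6.9063e-5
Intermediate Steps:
Function('q')(G) = Pow(G, 2)
Function('o')(C, k) = Pow(k, 2)
Function('U')(V) = Mul(3, Pow(V, -1)) (Function('U')(V) = Mul(6, Pow(Mul(2, V), -1)) = Mul(6, Mul(Rational(1, 2), Pow(V, -1))) = Mul(3, Pow(V, -1)))
w = Rational(4482, 5) (w = Mul(Mul(3, Pow(-5, -1)), -1494) = Mul(Mul(3, Rational(-1, 5)), -1494) = Mul(Rational(-3, 5), -1494) = Rational(4482, 5) ≈ 896.40)
S = Rational(72398, 5) (S = Add(Pow(-124, 2), Mul(-1, Rational(4482, 5))) = Add(15376, Rational(-4482, 5)) = Rational(72398, 5) ≈ 14480.)
Pow(S, -1) = Pow(Rational(72398, 5), -1) = Rational(5, 72398)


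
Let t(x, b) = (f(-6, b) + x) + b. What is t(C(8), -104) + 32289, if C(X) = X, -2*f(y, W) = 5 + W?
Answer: 64485/2 ≈ 32243.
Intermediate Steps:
f(y, W) = -5/2 - W/2 (f(y, W) = -(5 + W)/2 = -5/2 - W/2)
t(x, b) = -5/2 + x + b/2 (t(x, b) = ((-5/2 - b/2) + x) + b = (-5/2 + x - b/2) + b = -5/2 + x + b/2)
t(C(8), -104) + 32289 = (-5/2 + 8 + (1/2)*(-104)) + 32289 = (-5/2 + 8 - 52) + 32289 = -93/2 + 32289 = 64485/2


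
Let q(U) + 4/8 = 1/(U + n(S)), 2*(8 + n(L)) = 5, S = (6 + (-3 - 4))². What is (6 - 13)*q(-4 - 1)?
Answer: 25/6 ≈ 4.1667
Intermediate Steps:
S = 1 (S = (6 - 7)² = (-1)² = 1)
n(L) = -11/2 (n(L) = -8 + (½)*5 = -8 + 5/2 = -11/2)
q(U) = -½ + 1/(-11/2 + U) (q(U) = -½ + 1/(U - 11/2) = -½ + 1/(-11/2 + U))
(6 - 13)*q(-4 - 1) = (6 - 13)*((15 - 2*(-4 - 1))/(2*(-11 + 2*(-4 - 1)))) = -7*(15 - 2*(-5))/(2*(-11 + 2*(-5))) = -7*(15 + 10)/(2*(-11 - 10)) = -7*25/(2*(-21)) = -7*(-1)*25/(2*21) = -7*(-25/42) = 25/6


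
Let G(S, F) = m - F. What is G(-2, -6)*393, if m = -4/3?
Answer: 1834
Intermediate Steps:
m = -4/3 (m = -4*⅓ = -4/3 ≈ -1.3333)
G(S, F) = -4/3 - F
G(-2, -6)*393 = (-4/3 - 1*(-6))*393 = (-4/3 + 6)*393 = (14/3)*393 = 1834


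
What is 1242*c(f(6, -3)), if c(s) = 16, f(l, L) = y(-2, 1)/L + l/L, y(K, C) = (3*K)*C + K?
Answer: 19872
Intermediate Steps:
y(K, C) = K + 3*C*K (y(K, C) = 3*C*K + K = K + 3*C*K)
f(l, L) = -8/L + l/L (f(l, L) = (-2*(1 + 3*1))/L + l/L = (-2*(1 + 3))/L + l/L = (-2*4)/L + l/L = -8/L + l/L)
1242*c(f(6, -3)) = 1242*16 = 19872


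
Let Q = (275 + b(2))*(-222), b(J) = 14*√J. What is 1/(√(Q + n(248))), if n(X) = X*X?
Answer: -I*√2/(2*√(-227 + 1554*√2)) ≈ -0.015929*I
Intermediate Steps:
n(X) = X²
Q = -61050 - 3108*√2 (Q = (275 + 14*√2)*(-222) = -61050 - 3108*√2 ≈ -65445.)
1/(√(Q + n(248))) = 1/(√((-61050 - 3108*√2) + 248²)) = 1/(√((-61050 - 3108*√2) + 61504)) = 1/(√(454 - 3108*√2)) = (454 - 3108*√2)^(-½)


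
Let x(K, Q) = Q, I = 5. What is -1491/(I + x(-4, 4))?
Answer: -497/3 ≈ -165.67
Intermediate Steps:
-1491/(I + x(-4, 4)) = -1491/(5 + 4) = -1491/9 = (⅑)*(-1491) = -497/3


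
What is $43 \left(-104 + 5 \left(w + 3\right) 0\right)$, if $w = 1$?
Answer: $-4472$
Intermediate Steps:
$43 \left(-104 + 5 \left(w + 3\right) 0\right) = 43 \left(-104 + 5 \left(1 + 3\right) 0\right) = 43 \left(-104 + 5 \cdot 4 \cdot 0\right) = 43 \left(-104 + 20 \cdot 0\right) = 43 \left(-104 + 0\right) = 43 \left(-104\right) = -4472$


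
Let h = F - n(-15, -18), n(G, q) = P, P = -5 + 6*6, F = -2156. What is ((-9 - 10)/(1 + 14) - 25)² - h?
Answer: 647311/225 ≈ 2876.9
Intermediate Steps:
P = 31 (P = -5 + 36 = 31)
n(G, q) = 31
h = -2187 (h = -2156 - 1*31 = -2156 - 31 = -2187)
((-9 - 10)/(1 + 14) - 25)² - h = ((-9 - 10)/(1 + 14) - 25)² - 1*(-2187) = (-19/15 - 25)² + 2187 = (-394/15)² + 2187 = 155236/225 + 2187 = 647311/225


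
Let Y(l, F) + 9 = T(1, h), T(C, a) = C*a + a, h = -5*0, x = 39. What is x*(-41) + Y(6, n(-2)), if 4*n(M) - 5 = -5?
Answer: -1608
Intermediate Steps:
n(M) = 0 (n(M) = 5/4 + (¼)*(-5) = 5/4 - 5/4 = 0)
h = 0
T(C, a) = a + C*a
Y(l, F) = -9 (Y(l, F) = -9 + 0*(1 + 1) = -9 + 0*2 = -9 + 0 = -9)
x*(-41) + Y(6, n(-2)) = 39*(-41) - 9 = -1599 - 9 = -1608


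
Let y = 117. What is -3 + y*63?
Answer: 7368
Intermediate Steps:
-3 + y*63 = -3 + 117*63 = -3 + 7371 = 7368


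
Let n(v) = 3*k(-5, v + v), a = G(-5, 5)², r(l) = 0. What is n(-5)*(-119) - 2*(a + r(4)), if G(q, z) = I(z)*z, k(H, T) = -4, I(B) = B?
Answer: 178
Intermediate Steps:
G(q, z) = z² (G(q, z) = z*z = z²)
a = 625 (a = (5²)² = 25² = 625)
n(v) = -12 (n(v) = 3*(-4) = -12)
n(-5)*(-119) - 2*(a + r(4)) = -12*(-119) - 2*(625 + 0) = 1428 - 2*625 = 1428 - 1250 = 178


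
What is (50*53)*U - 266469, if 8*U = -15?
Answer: -1085751/4 ≈ -2.7144e+5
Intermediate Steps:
U = -15/8 (U = (1/8)*(-15) = -15/8 ≈ -1.8750)
(50*53)*U - 266469 = (50*53)*(-15/8) - 266469 = 2650*(-15/8) - 266469 = -19875/4 - 266469 = -1085751/4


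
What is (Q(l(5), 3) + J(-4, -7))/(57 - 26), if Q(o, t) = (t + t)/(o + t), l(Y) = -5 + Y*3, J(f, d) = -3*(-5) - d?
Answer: 292/403 ≈ 0.72457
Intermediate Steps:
J(f, d) = 15 - d
l(Y) = -5 + 3*Y
Q(o, t) = 2*t/(o + t) (Q(o, t) = (2*t)/(o + t) = 2*t/(o + t))
(Q(l(5), 3) + J(-4, -7))/(57 - 26) = (2*3/((-5 + 3*5) + 3) + (15 - 1*(-7)))/(57 - 26) = (2*3/((-5 + 15) + 3) + (15 + 7))/31 = (2*3/(10 + 3) + 22)*(1/31) = (2*3/13 + 22)*(1/31) = (2*3*(1/13) + 22)*(1/31) = (6/13 + 22)*(1/31) = (292/13)*(1/31) = 292/403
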